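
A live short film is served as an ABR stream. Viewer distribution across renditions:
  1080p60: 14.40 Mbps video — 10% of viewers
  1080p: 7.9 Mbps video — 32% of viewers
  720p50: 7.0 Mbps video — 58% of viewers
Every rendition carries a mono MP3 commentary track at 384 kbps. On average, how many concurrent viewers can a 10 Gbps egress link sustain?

Audio: 384 kbps = 0.384 Mbps.
Average per-viewer bitrate: 0.10×14.784 + 0.32×8.284 + 0.58×7.384 = 8.412 Mbps.
10 Gbps = 10,000 Mbps; 10,000 / 8.412 = 1188.78 → 1188.

1188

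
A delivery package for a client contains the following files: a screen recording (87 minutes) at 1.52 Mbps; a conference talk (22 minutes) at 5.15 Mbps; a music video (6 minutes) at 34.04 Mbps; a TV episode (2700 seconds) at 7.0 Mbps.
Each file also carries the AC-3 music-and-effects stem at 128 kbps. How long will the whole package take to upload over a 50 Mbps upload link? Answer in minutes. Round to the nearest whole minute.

16 minutes

Audio: 128 kbps = 0.128 Mbps.
screen recording: 1.648 Mbps × 5220 s = 8602.6 Mb
conference talk: 5.278 Mbps × 1320 s = 6967.0 Mb
music video: 34.168 Mbps × 360 s = 12300.5 Mb
TV episode: 7.128 Mbps × 2700 s = 19245.6 Mb
Total: 47115.6 Mb = 5889.4 MB.
At 50 Mbps: 47115.6 / 50 = 942 s ≈ 15.7 minutes.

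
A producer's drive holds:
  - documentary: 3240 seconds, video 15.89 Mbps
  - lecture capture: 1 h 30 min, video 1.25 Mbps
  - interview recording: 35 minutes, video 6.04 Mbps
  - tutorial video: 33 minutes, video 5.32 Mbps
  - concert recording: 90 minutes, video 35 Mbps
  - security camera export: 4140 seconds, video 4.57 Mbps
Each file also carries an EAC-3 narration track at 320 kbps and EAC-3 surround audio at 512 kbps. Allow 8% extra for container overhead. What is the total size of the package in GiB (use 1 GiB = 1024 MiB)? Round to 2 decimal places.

38.71 GiB

Audio total: 320 + 512 = 832 kbps = 0.832 Mbps.
documentary: 16.722 Mbps × 3240 s × 1.08 = 58513.6 Mb
lecture capture: 2.082 Mbps × 5400 s × 1.08 = 12142.2 Mb
interview recording: 6.872 Mbps × 2100 s × 1.08 = 15585.7 Mb
tutorial video: 6.152 Mbps × 1980 s × 1.08 = 13155.4 Mb
concert recording: 35.832 Mbps × 5400 s × 1.08 = 208972.2 Mb
security camera export: 5.402 Mbps × 4140 s × 1.08 = 24153.4 Mb
Total: 332522.6 Mb = 41565.3 MB.
= 38.71 GiB.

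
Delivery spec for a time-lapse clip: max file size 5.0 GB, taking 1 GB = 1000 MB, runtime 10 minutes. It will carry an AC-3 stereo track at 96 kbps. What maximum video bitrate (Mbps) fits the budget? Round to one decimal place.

Budget: 5.0 GB = 40000.0 Mb.
10 min = 600 s
Total bitrate budget: 40000.0 Mb / 600 s = 66.667 Mbps.
Audio: 96 kbps = 0.096 Mbps.
Video: 66.667 − 0.096 = 66.571 Mbps.

66.6 Mbps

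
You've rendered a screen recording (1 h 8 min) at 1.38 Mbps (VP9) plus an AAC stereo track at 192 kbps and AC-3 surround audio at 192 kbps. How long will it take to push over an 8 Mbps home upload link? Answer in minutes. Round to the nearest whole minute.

15 minutes

1 h 8 min = 68 min = 4080 s
Audio total: 192 + 192 = 384 kbps = 0.384 Mbps.
Total bitrate: 1.764 Mbps.
File: 1.764 Mbps × 4080 s = 7197.1 Mb.
At 8 Mbps: 7197.1 / 8 = 899.6 s ≈ 15 minutes.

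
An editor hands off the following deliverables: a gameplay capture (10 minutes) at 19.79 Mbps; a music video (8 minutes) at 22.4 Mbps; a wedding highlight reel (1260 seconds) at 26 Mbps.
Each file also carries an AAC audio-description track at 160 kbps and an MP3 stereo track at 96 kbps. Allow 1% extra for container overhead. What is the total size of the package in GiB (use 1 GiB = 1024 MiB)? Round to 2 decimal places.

Audio total: 160 + 96 = 256 kbps = 0.256 Mbps.
gameplay capture: 20.046 Mbps × 600 s × 1.01 = 12147.9 Mb
music video: 22.656 Mbps × 480 s × 1.01 = 10983.6 Mb
wedding highlight reel: 26.256 Mbps × 1260 s × 1.01 = 33413.4 Mb
Total: 56544.9 Mb = 7068.1 MB.
= 6.583 GiB.

6.58 GiB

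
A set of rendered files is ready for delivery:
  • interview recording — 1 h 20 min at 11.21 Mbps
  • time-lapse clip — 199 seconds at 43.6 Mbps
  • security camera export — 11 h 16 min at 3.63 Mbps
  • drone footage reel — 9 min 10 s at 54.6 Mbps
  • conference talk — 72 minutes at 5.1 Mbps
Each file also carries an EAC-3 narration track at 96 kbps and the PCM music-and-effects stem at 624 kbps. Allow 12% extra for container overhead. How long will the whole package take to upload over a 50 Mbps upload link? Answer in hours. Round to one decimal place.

Audio total: 96 + 624 = 720 kbps = 0.720 Mbps.
interview recording: 11.930 Mbps × 4800 s × 1.12 = 64135.7 Mb
time-lapse clip: 44.320 Mbps × 199 s × 1.12 = 9878.0 Mb
security camera export: 4.350 Mbps × 40560 s × 1.12 = 197608.3 Mb
drone footage reel: 55.320 Mbps × 550 s × 1.12 = 34077.1 Mb
conference talk: 5.820 Mbps × 4320 s × 1.12 = 28159.5 Mb
Total: 333858.6 Mb = 41732.3 MB.
At 50 Mbps: 333858.6 / 50 = 6677 s ≈ 1.85 hours.

1.9 hours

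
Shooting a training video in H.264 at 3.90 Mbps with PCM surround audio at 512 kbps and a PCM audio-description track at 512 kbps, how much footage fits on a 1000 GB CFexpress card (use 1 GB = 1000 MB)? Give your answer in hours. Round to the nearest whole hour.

451 hours

Audio total: 512 + 512 = 1024 kbps = 1.024 Mbps.
Total bitrate: 3.90 + 1.024 = 4.924 Mbps.
Capacity: 1000 GB = 8,000,000 Mb.
Recording time: 8,000,000 / 4.924 = 1,624,695 s ≈ 451 hours.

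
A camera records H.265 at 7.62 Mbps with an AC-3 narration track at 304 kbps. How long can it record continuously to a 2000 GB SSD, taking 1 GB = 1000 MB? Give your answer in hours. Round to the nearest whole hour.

Audio: 304 kbps = 0.304 Mbps.
Total bitrate: 7.62 + 0.304 = 7.924 Mbps.
Capacity: 2000 GB = 16,000,000 Mb.
Recording time: 16,000,000 / 7.924 = 2,019,182 s ≈ 561 hours.

561 hours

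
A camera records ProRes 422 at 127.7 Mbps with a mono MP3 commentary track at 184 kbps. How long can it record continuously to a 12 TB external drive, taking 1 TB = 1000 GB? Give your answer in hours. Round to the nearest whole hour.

209 hours

Audio: 184 kbps = 0.184 Mbps.
Total bitrate: 127.7 + 0.184 = 127.884 Mbps.
Capacity: 12 TB = 96,000,000 Mb.
Recording time: 96,000,000 / 127.884 = 750,680 s ≈ 209 hours.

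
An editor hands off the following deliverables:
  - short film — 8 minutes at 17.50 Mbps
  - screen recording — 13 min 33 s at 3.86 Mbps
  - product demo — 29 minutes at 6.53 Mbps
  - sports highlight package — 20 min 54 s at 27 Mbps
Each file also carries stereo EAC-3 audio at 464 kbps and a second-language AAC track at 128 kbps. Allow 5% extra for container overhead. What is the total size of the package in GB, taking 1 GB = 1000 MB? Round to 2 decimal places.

7.78 GB

Audio total: 464 + 128 = 592 kbps = 0.592 Mbps.
short film: 18.092 Mbps × 480 s × 1.05 = 9118.4 Mb
screen recording: 4.452 Mbps × 813 s × 1.05 = 3800.4 Mb
product demo: 7.122 Mbps × 1740 s × 1.05 = 13011.9 Mb
sports highlight package: 27.592 Mbps × 1254 s × 1.05 = 36330.4 Mb
Total: 62261.1 Mb = 7782.6 MB.
= 7.783 GB.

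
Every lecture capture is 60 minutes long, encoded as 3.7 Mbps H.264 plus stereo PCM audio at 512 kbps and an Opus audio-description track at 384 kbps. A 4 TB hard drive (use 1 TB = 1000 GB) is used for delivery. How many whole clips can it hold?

60 min = 3600 s
Audio total: 512 + 384 = 896 kbps = 0.896 Mbps.
Total bitrate: 4.596 Mbps.
Per item: 4.596 Mbps × 3600 s = 16,546 Mb = 2,068 MB.
Capacity: 4 TB = 32,000,000 Mb; 1934.05 items → 1934 complete.

1934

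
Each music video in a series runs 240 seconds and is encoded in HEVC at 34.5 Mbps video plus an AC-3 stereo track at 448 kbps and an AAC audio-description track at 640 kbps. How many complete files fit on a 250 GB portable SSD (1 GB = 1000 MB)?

Audio total: 448 + 640 = 1088 kbps = 1.088 Mbps.
Total bitrate: 35.588 Mbps.
Per item: 35.588 Mbps × 240 s = 8,541 Mb = 1,068 MB.
Capacity: 250 GB = 2,000,000 Mb; 234.16 items → 234 complete.

234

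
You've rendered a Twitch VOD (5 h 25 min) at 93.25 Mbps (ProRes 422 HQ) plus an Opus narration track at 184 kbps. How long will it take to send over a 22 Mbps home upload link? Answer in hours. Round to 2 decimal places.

23.00 hours

5 h 25 min = 325 min = 19500 s
Audio: 184 kbps = 0.184 Mbps.
Total bitrate: 93.434 Mbps.
File: 93.434 Mbps × 19500 s = 1821963.0 Mb.
At 22 Mbps: 1821963.0 / 22 = 82816.5 s ≈ 23 hours.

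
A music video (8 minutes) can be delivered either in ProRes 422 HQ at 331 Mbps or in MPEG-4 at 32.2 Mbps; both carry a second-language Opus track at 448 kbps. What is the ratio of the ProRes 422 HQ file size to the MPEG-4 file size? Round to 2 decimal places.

10.15

8 min = 480 s
Audio: 448 kbps = 0.448 Mbps.
ProRes 422 HQ: 331.448 Mbps × 480 s = 159095.0 Mb = 18.521 GiB.
MPEG-4: 32.648 Mbps × 480 s = 15671.0 Mb = 1.824 GiB.
Ratio: 18.521 / 1.824 = 10.152.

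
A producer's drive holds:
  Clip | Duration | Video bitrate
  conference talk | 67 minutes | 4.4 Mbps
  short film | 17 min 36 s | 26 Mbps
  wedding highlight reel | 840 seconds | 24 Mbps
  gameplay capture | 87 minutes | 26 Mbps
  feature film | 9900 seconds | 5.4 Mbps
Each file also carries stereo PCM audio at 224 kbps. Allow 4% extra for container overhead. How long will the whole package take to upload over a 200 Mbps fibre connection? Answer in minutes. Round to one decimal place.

22.5 minutes

Audio: 224 kbps = 0.224 Mbps.
conference talk: 4.624 Mbps × 4020 s × 1.04 = 19332.0 Mb
short film: 26.224 Mbps × 1056 s × 1.04 = 28800.2 Mb
wedding highlight reel: 24.224 Mbps × 840 s × 1.04 = 21162.1 Mb
gameplay capture: 26.224 Mbps × 5220 s × 1.04 = 142364.9 Mb
feature film: 5.624 Mbps × 9900 s × 1.04 = 57904.7 Mb
Total: 269563.9 Mb = 33695.5 MB.
At 200 Mbps: 269563.9 / 200 = 1348 s ≈ 22.5 minutes.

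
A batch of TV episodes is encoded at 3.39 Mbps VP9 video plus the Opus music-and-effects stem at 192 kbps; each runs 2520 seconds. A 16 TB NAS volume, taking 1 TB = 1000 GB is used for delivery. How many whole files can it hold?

14180

Audio: 192 kbps = 0.192 Mbps.
Total bitrate: 3.582 Mbps.
Per item: 3.582 Mbps × 2520 s = 9,027 Mb = 1,128 MB.
Capacity: 16 TB = 128,000,000 Mb; 14180.25 items → 14180 complete.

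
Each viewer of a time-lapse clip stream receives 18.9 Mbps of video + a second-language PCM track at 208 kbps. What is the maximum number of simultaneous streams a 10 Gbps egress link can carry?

Audio: 208 kbps = 0.208 Mbps.
Per-viewer media rate: 19.108 Mbps.
10 Gbps = 10,000 Mbps; 10,000 / 19.108 = 523.34 → 523 viewers.

523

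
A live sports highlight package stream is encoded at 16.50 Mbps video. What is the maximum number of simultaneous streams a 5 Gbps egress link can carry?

5 Gbps = 5,000 Mbps; 5,000 / 16.500 = 303.03 → 303 viewers.

303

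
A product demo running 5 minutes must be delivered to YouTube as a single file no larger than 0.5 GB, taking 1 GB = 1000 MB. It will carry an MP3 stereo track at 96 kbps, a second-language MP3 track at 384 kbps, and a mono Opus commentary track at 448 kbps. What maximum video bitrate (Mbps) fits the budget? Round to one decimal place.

Budget: 0.5 GB = 4000.0 Mb.
5 min = 300 s
Total bitrate budget: 4000.0 Mb / 300 s = 13.333 Mbps.
Audio total: 96 + 384 + 448 = 928 kbps = 0.928 Mbps.
Video: 13.333 − 0.928 = 12.405 Mbps.

12.4 Mbps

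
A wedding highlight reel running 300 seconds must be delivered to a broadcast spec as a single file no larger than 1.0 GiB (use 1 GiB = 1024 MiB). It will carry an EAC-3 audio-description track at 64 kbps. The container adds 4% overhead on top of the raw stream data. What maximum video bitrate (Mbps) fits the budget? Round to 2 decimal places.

Budget: 1.0 GiB = 8589.9 Mb.
Stream payload after overhead: 8589.9 / 1.04 = 8259.6 Mb.
Total bitrate budget: 8259.6 Mb / 300 s = 27.532 Mbps.
Audio: 64 kbps = 0.064 Mbps.
Video: 27.532 − 0.064 = 27.468 Mbps.

27.47 Mbps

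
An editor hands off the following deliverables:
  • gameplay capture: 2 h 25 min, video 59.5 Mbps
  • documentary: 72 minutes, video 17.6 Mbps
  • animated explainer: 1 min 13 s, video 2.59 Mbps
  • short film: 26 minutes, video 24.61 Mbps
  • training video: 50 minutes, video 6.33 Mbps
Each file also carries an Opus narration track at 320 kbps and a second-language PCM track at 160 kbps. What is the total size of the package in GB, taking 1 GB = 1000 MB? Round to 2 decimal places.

Audio total: 320 + 160 = 480 kbps = 0.480 Mbps.
gameplay capture: 59.980 Mbps × 8700 s = 521826.0 Mb
documentary: 18.080 Mbps × 4320 s = 78105.6 Mb
animated explainer: 3.070 Mbps × 73 s = 224.1 Mb
short film: 25.090 Mbps × 1560 s = 39140.4 Mb
training video: 6.810 Mbps × 3000 s = 20430.0 Mb
Total: 659726.1 Mb = 82465.8 MB.
= 82.47 GB.

82.47 GB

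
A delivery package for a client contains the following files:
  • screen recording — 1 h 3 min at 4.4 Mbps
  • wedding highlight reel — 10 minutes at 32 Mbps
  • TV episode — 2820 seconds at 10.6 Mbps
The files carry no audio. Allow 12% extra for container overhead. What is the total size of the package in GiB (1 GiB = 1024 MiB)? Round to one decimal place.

8.6 GiB

screen recording: 4.400 Mbps × 3780 s × 1.12 = 18627.8 Mb
wedding highlight reel: 32.000 Mbps × 600 s × 1.12 = 21504.0 Mb
TV episode: 10.600 Mbps × 2820 s × 1.12 = 33479.0 Mb
Total: 73610.9 Mb = 9201.4 MB.
= 8.569 GiB.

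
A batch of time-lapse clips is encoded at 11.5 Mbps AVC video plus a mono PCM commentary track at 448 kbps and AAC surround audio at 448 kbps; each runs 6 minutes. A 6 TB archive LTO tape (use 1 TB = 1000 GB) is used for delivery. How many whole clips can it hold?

10756

6 min = 360 s
Audio total: 448 + 448 = 896 kbps = 0.896 Mbps.
Total bitrate: 12.396 Mbps.
Per item: 12.396 Mbps × 360 s = 4,463 Mb = 557.8 MB.
Capacity: 6 TB = 48,000,000 Mb; 10756.16 items → 10756 complete.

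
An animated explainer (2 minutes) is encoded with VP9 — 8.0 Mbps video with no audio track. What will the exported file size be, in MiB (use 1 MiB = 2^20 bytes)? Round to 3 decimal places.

2 min = 120 s
Total bitrate: 8.0 Mbps.
Stream data: 8.000 Mbps × 120 s = 960.0 Mb.
960.0 Mb = 120,000,000 bytes ÷ 1,048,576 = 114.4 MiB.

114.441 MiB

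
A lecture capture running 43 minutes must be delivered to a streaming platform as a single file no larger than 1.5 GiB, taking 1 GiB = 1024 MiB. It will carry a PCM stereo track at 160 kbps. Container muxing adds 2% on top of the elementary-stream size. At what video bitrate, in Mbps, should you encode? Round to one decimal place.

Budget: 1.5 GiB = 12884.9 Mb.
Stream payload after overhead: 12884.9 / 1.02 = 12632.3 Mb.
43 min = 2580 s
Total bitrate budget: 12632.3 Mb / 2580 s = 4.896 Mbps.
Audio: 160 kbps = 0.160 Mbps.
Video: 4.896 − 0.160 = 4.736 Mbps.

4.7 Mbps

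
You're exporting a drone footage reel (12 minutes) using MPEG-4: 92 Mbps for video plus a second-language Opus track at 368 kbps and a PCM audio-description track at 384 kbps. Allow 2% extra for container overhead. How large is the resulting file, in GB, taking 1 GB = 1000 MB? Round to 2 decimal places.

12 min = 720 s
Audio total: 368 + 384 = 752 kbps = 0.752 Mbps.
Total bitrate: 92 + 0.752 = 92.752 Mbps.
Stream data: 92.752 Mbps × 720 s = 66781.4 Mb.
With 2% container overhead: ×1.02.
68,117 Mb ÷ 8 = 8,515 MB → 8.515 GB.

8.51 GB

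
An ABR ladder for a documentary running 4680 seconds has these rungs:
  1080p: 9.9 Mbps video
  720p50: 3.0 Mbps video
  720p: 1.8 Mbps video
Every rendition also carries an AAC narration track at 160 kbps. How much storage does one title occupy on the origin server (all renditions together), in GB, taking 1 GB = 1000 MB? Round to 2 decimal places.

8.88 GB

Audio: 160 kbps = 0.160 Mbps.
Sum of rendition bitrates: (9.9+0.160) + (3.0+0.160) + (1.8+0.160) = 15.180 Mbps.
× 4680 s = 71,042 Mb = 8,880 MB = 8.880 GB.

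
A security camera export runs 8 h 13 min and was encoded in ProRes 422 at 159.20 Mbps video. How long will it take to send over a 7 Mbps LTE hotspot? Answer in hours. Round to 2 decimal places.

8 h 13 min = 493 min = 29580 s
File: 159.200 Mbps × 29580 s = 4709136.0 Mb.
At 7 Mbps: 4709136.0 / 7 = 672733.7 s ≈ 187 hours.

186.87 hours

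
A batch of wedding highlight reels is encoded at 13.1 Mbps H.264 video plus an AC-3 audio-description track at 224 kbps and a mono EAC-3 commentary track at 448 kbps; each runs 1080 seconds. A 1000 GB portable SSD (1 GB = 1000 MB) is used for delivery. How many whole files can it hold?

Audio total: 224 + 448 = 672 kbps = 0.672 Mbps.
Total bitrate: 13.772 Mbps.
Per item: 13.772 Mbps × 1080 s = 14,874 Mb = 1,859 MB.
Capacity: 1000 GB = 8,000,000 Mb; 537.86 items → 537 complete.

537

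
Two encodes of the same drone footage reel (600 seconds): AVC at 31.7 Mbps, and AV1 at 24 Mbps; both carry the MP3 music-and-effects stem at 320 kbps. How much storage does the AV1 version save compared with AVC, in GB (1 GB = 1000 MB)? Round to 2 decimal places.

0.58 GB

Audio: 320 kbps = 0.320 Mbps.
AVC: 32.020 Mbps × 600 s = 19212.0 Mb = 2.401 GB.
AV1: 24.320 Mbps × 600 s = 14592.0 Mb = 1.824 GB.
Saving: 2.401 − 1.824 = 0.578 GB.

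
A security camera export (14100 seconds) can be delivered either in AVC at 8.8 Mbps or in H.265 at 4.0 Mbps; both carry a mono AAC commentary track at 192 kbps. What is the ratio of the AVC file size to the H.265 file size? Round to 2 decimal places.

2.15

Audio: 192 kbps = 0.192 Mbps.
AVC: 8.992 Mbps × 14100 s = 126787.2 Mb = 15.848 GB.
H.265: 4.192 Mbps × 14100 s = 59107.2 Mb = 7.388 GB.
Ratio: 15.848 / 7.388 = 2.145.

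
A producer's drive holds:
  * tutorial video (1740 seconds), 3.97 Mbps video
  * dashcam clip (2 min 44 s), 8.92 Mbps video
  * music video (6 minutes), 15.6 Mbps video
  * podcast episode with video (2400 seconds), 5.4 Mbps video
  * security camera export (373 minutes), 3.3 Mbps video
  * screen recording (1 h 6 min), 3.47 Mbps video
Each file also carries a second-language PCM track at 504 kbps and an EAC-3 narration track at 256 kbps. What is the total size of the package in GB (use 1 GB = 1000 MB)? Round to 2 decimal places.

Audio total: 504 + 256 = 760 kbps = 0.760 Mbps.
tutorial video: 4.730 Mbps × 1740 s = 8230.2 Mb
dashcam clip: 9.680 Mbps × 164 s = 1587.5 Mb
music video: 16.360 Mbps × 360 s = 5889.6 Mb
podcast episode with video: 6.160 Mbps × 2400 s = 14784.0 Mb
security camera export: 4.060 Mbps × 22380 s = 90862.8 Mb
screen recording: 4.230 Mbps × 3960 s = 16750.8 Mb
Total: 138104.9 Mb = 17263.1 MB.
= 17.26 GB.

17.26 GB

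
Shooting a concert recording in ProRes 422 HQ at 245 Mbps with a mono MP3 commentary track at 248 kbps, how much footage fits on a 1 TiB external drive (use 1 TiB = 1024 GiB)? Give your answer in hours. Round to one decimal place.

Audio: 248 kbps = 0.248 Mbps.
Total bitrate: 245 + 0.248 = 245.248 Mbps.
Capacity: 1 TiB = 8,796,093 Mb.
Recording time: 8,796,093 / 245.248 = 35,866 s ≈ 9.96 hours.

10.0 hours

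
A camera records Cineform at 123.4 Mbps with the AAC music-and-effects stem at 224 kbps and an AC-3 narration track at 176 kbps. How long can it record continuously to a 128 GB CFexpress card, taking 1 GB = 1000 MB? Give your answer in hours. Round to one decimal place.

2.3 hours

Audio total: 224 + 176 = 400 kbps = 0.400 Mbps.
Total bitrate: 123.4 + 0.400 = 123.800 Mbps.
Capacity: 128 GB = 1,024,000 Mb.
Recording time: 1,024,000 / 123.800 = 8,271 s ≈ 2.30 hours.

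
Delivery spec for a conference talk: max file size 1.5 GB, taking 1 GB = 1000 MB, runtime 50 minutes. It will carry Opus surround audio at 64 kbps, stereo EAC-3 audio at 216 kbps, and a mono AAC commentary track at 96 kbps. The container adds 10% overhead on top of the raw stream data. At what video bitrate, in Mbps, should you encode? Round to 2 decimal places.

Budget: 1.5 GB = 12000.0 Mb.
Stream payload after overhead: 12000.0 / 1.10 = 10909.1 Mb.
50 min = 3000 s
Total bitrate budget: 10909.1 Mb / 3000 s = 3.636 Mbps.
Audio total: 64 + 216 + 96 = 376 kbps = 0.376 Mbps.
Video: 3.636 − 0.376 = 3.260 Mbps.

3.26 Mbps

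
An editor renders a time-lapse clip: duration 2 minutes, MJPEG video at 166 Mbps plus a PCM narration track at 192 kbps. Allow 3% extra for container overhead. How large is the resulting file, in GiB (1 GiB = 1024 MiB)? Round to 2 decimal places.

2.39 GiB

2 min = 120 s
Audio: 192 kbps = 0.192 Mbps.
Total bitrate: 166 + 0.192 = 166.192 Mbps.
Stream data: 166.192 Mbps × 120 s = 19943.0 Mb.
With 3% container overhead: ×1.03.
20,541 Mb = 2,567,666,400 bytes ÷ 1,073,741,824 = 2.391 GiB.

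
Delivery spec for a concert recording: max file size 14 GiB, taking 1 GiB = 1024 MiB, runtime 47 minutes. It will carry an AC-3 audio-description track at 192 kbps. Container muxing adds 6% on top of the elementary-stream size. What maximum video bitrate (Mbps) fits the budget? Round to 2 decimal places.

Budget: 14 GiB = 120259.1 Mb.
Stream payload after overhead: 120259.1 / 1.06 = 113452.0 Mb.
47 min = 2820 s
Total bitrate budget: 113452.0 Mb / 2820 s = 40.231 Mbps.
Audio: 192 kbps = 0.192 Mbps.
Video: 40.231 − 0.192 = 40.039 Mbps.

40.04 Mbps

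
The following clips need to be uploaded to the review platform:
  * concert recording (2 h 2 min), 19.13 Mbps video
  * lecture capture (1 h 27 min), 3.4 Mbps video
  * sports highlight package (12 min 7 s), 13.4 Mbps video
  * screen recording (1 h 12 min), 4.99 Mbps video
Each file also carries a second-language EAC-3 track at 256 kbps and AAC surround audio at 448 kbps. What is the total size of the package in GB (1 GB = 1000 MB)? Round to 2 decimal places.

25.18 GB

Audio total: 256 + 448 = 704 kbps = 0.704 Mbps.
concert recording: 19.834 Mbps × 7320 s = 145184.9 Mb
lecture capture: 4.104 Mbps × 5220 s = 21422.9 Mb
sports highlight package: 14.104 Mbps × 727 s = 10253.6 Mb
screen recording: 5.694 Mbps × 4320 s = 24598.1 Mb
Total: 201459.4 Mb = 25182.4 MB.
= 25.18 GB.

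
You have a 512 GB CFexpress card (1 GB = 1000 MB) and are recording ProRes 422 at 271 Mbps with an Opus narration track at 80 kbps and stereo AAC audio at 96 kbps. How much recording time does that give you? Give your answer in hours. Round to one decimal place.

Audio total: 80 + 96 = 176 kbps = 0.176 Mbps.
Total bitrate: 271 + 0.176 = 271.176 Mbps.
Capacity: 512 GB = 4,096,000 Mb.
Recording time: 4,096,000 / 271.176 = 15,105 s ≈ 4.20 hours.

4.2 hours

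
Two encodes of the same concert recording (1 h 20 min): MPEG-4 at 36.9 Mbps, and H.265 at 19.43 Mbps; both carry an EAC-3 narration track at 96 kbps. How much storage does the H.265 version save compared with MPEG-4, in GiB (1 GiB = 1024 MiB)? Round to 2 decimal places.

9.76 GiB

1 h 20 min = 80 min = 4800 s
Audio: 96 kbps = 0.096 Mbps.
MPEG-4: 36.996 Mbps × 4800 s = 177580.8 Mb = 20.673 GiB.
H.265: 19.526 Mbps × 4800 s = 93724.8 Mb = 10.911 GiB.
Saving: 20.673 − 10.911 = 9.762 GiB.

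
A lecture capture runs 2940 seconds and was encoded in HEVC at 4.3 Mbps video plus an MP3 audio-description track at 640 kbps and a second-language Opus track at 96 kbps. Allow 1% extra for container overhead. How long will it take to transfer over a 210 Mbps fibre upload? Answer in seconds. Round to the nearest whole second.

Audio total: 640 + 96 = 736 kbps = 0.736 Mbps.
Total bitrate: 5.036 Mbps.
File: 5.036 Mbps × 2940 s = 14805.8 Mb.
With 1% container overhead: ×1.01. → 14953.9 Mb.
At 210 Mbps: 14953.9 / 210 = 71.2 s ≈ 71.2 seconds.

71 seconds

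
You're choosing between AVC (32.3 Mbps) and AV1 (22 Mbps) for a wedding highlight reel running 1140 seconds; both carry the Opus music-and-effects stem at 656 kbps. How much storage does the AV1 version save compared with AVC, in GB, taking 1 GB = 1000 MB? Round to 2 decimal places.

Audio: 656 kbps = 0.656 Mbps.
AVC: 32.956 Mbps × 1140 s = 37569.8 Mb = 4.696 GB.
AV1: 22.656 Mbps × 1140 s = 25827.8 Mb = 3.228 GB.
Saving: 4.696 − 3.228 = 1.468 GB.

1.47 GB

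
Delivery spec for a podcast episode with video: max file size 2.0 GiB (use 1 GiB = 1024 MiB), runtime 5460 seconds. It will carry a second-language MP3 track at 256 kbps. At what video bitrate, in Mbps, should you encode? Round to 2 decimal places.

2.89 Mbps

Budget: 2.0 GiB = 17179.9 Mb.
Total bitrate budget: 17179.9 Mb / 5460 s = 3.146 Mbps.
Audio: 256 kbps = 0.256 Mbps.
Video: 3.146 − 0.256 = 2.890 Mbps.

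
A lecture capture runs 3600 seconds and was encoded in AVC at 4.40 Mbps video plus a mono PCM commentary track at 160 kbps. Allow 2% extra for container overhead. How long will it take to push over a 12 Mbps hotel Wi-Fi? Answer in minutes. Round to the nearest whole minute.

23 minutes

Audio: 160 kbps = 0.160 Mbps.
Total bitrate: 4.560 Mbps.
File: 4.560 Mbps × 3600 s = 16416.0 Mb.
With 2% container overhead: ×1.02. → 16744.3 Mb.
At 12 Mbps: 16744.3 / 12 = 1395.4 s ≈ 23.3 minutes.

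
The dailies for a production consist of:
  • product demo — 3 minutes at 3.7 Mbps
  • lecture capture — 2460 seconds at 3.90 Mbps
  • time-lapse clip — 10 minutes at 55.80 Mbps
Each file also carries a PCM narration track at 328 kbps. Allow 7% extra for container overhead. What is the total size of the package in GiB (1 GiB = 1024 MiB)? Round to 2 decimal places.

Audio: 328 kbps = 0.328 Mbps.
product demo: 4.028 Mbps × 180 s × 1.07 = 775.8 Mb
lecture capture: 4.228 Mbps × 2460 s × 1.07 = 11128.9 Mb
time-lapse clip: 56.128 Mbps × 600 s × 1.07 = 36034.2 Mb
Total: 47938.9 Mb = 5992.4 MB.
= 5.581 GiB.

5.58 GiB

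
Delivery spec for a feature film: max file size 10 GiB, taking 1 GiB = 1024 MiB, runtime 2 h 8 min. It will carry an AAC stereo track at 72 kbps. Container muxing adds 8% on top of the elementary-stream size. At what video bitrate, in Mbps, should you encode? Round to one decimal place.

10.3 Mbps

Budget: 10 GiB = 85899.3 Mb.
Stream payload after overhead: 85899.3 / 1.08 = 79536.4 Mb.
2 h 8 min = 128 min = 7680 s
Total bitrate budget: 79536.4 Mb / 7680 s = 10.356 Mbps.
Audio: 72 kbps = 0.072 Mbps.
Video: 10.356 − 0.072 = 10.284 Mbps.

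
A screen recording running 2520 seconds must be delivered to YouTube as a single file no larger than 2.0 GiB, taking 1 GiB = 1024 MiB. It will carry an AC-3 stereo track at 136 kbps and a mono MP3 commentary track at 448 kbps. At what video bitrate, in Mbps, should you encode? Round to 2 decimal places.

Budget: 2.0 GiB = 17179.9 Mb.
Total bitrate budget: 17179.9 Mb / 2520 s = 6.817 Mbps.
Audio total: 136 + 448 = 584 kbps = 0.584 Mbps.
Video: 6.817 − 0.584 = 6.233 Mbps.

6.23 Mbps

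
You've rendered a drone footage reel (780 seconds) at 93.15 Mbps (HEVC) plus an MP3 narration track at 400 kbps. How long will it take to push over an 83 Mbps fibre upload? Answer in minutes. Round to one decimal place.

14.7 minutes

Audio: 400 kbps = 0.400 Mbps.
Total bitrate: 93.550 Mbps.
File: 93.550 Mbps × 780 s = 72969.0 Mb.
At 83 Mbps: 72969.0 / 83 = 879.1 s ≈ 14.7 minutes.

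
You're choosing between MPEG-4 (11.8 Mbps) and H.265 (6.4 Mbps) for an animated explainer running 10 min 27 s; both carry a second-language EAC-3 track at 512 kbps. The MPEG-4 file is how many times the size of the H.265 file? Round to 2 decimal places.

1.78

10 min 27 s = 627 s
Audio: 512 kbps = 0.512 Mbps.
MPEG-4: 12.312 Mbps × 627 s = 7719.6 Mb = 0.965 GB.
H.265: 6.912 Mbps × 627 s = 4333.8 Mb = 0.542 GB.
Ratio: 0.965 / 0.542 = 1.781.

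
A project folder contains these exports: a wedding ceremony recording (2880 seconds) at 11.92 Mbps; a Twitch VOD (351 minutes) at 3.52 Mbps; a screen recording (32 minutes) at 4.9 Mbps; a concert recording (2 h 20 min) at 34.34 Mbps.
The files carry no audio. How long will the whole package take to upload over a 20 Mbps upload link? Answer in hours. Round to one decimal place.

wedding ceremony recording: 11.920 Mbps × 2880 s = 34329.6 Mb
Twitch VOD: 3.520 Mbps × 21060 s = 74131.2 Mb
screen recording: 4.900 Mbps × 1920 s = 9408.0 Mb
concert recording: 34.340 Mbps × 8400 s = 288456.0 Mb
Total: 406324.8 Mb = 50790.6 MB.
At 20 Mbps: 406324.8 / 20 = 20316 s ≈ 5.64 hours.

5.6 hours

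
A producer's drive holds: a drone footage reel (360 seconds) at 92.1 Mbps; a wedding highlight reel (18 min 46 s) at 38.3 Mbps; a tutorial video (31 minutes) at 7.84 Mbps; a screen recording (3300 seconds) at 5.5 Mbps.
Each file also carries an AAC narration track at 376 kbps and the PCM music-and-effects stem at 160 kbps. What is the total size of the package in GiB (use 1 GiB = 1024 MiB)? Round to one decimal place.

Audio total: 376 + 160 = 536 kbps = 0.536 Mbps.
drone footage reel: 92.636 Mbps × 360 s = 33349.0 Mb
wedding highlight reel: 38.836 Mbps × 1126 s = 43729.3 Mb
tutorial video: 8.376 Mbps × 1860 s = 15579.4 Mb
screen recording: 6.036 Mbps × 3300 s = 19918.8 Mb
Total: 112576.5 Mb = 14072.1 MB.
= 13.11 GiB.

13.1 GiB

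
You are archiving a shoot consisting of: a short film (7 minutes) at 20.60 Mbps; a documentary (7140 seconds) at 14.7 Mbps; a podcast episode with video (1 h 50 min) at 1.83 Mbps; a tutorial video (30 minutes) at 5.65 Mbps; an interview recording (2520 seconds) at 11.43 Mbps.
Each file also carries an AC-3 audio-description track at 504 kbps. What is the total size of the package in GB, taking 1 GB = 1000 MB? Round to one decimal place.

21.7 GB

Audio: 504 kbps = 0.504 Mbps.
short film: 21.104 Mbps × 420 s = 8863.7 Mb
documentary: 15.204 Mbps × 7140 s = 108556.6 Mb
podcast episode with video: 2.334 Mbps × 6600 s = 15404.4 Mb
tutorial video: 6.154 Mbps × 1800 s = 11077.2 Mb
interview recording: 11.934 Mbps × 2520 s = 30073.7 Mb
Total: 173975.5 Mb = 21746.9 MB.
= 21.75 GB.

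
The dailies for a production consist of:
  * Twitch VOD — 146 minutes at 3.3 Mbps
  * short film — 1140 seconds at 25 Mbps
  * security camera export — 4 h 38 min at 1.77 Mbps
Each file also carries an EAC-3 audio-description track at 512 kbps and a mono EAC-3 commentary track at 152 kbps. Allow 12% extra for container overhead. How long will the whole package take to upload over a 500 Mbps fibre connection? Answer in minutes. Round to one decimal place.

Audio total: 512 + 152 = 664 kbps = 0.664 Mbps.
Twitch VOD: 3.964 Mbps × 8760 s × 1.12 = 38891.6 Mb
short film: 25.664 Mbps × 1140 s × 1.12 = 32767.8 Mb
security camera export: 2.434 Mbps × 16680 s × 1.12 = 45471.0 Mb
Total: 117130.4 Mb = 14641.3 MB.
At 500 Mbps: 117130.4 / 500 = 234 s ≈ 3.9 minutes.

3.9 minutes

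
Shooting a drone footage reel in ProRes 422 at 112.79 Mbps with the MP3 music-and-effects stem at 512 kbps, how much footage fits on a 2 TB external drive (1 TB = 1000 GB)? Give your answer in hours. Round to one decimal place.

39.2 hours

Audio: 512 kbps = 0.512 Mbps.
Total bitrate: 112.79 + 0.512 = 113.302 Mbps.
Capacity: 2 TB = 16,000,000 Mb.
Recording time: 16,000,000 / 113.302 = 141,216 s ≈ 39.2 hours.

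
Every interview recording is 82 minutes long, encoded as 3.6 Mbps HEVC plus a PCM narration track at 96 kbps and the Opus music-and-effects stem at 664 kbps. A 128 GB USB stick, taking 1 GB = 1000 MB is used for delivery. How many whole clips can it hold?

47

82 min = 4920 s
Audio total: 96 + 664 = 760 kbps = 0.760 Mbps.
Total bitrate: 4.360 Mbps.
Per item: 4.360 Mbps × 4920 s = 21,451 Mb = 2,681 MB.
Capacity: 128 GB = 1,024,000 Mb; 47.74 items → 47 complete.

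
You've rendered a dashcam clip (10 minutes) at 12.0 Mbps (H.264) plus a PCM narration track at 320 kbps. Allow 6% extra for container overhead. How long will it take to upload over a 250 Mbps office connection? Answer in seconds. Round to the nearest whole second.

10 min = 600 s
Audio: 320 kbps = 0.320 Mbps.
Total bitrate: 12.320 Mbps.
File: 12.320 Mbps × 600 s = 7392.0 Mb.
With 6% container overhead: ×1.06. → 7835.5 Mb.
At 250 Mbps: 7835.5 / 250 = 31.3 s ≈ 31.3 seconds.

31 seconds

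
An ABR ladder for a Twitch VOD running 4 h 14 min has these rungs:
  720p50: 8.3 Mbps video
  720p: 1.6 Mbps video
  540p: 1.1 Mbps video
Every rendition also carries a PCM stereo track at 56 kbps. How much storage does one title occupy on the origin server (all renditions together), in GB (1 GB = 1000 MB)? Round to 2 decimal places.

21.28 GB

4 h 14 min = 254 min = 15240 s
Audio: 56 kbps = 0.056 Mbps.
Sum of rendition bitrates: (8.3+0.056) + (1.6+0.056) + (1.1+0.056) = 11.168 Mbps.
× 15240 s = 170,200 Mb = 21,275 MB = 21.28 GB.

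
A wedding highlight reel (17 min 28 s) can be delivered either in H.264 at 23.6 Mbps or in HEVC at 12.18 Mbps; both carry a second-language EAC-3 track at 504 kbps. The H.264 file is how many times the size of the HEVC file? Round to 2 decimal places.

1.90

17 min 28 s = 1048 s
Audio: 504 kbps = 0.504 Mbps.
H.264: 24.104 Mbps × 1048 s = 25261.0 Mb = 2.941 GiB.
HEVC: 12.684 Mbps × 1048 s = 13292.8 Mb = 1.547 GiB.
Ratio: 2.941 / 1.547 = 1.900.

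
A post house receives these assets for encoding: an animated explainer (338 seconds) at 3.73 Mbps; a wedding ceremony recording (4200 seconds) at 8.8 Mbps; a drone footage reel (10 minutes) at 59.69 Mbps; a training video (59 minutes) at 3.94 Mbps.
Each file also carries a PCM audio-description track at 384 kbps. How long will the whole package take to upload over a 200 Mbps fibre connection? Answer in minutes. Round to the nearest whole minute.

8 minutes

Audio: 384 kbps = 0.384 Mbps.
animated explainer: 4.114 Mbps × 338 s = 1390.5 Mb
wedding ceremony recording: 9.184 Mbps × 4200 s = 38572.8 Mb
drone footage reel: 60.074 Mbps × 600 s = 36044.4 Mb
training video: 4.324 Mbps × 3540 s = 15307.0 Mb
Total: 91314.7 Mb = 11414.3 MB.
At 200 Mbps: 91314.7 / 200 = 457 s ≈ 7.61 minutes.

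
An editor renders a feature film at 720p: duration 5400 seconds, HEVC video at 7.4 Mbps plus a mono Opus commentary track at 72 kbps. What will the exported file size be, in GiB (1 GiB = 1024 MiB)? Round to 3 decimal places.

4.697 GiB

Audio: 72 kbps = 0.072 Mbps.
Total bitrate: 7.4 + 0.072 = 7.472 Mbps.
Stream data: 7.472 Mbps × 5400 s = 40348.8 Mb.
40,349 Mb = 5,043,600,000 bytes ÷ 1,073,741,824 = 4.697 GiB.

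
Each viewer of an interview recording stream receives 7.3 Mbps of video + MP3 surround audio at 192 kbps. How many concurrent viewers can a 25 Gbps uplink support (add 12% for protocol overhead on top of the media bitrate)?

Audio: 192 kbps = 0.192 Mbps.
Per-viewer media rate: 7.492 Mbps.
On the wire with 12% overhead: 8.391 Mbps.
25 Gbps = 25,000 Mbps; 25,000 / 8.391 = 2979.37 → 2979 viewers.

2979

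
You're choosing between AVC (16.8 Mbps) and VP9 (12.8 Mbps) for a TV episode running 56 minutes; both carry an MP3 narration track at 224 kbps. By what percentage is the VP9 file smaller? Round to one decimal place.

56 min = 3360 s
Audio: 224 kbps = 0.224 Mbps.
AVC: 17.024 Mbps × 3360 s = 57200.6 Mb = 6.659 GiB.
VP9: 13.024 Mbps × 3360 s = 43760.6 Mb = 5.094 GiB.
Reduction: (1 − 5.094/6.659) × 100 = 23.50%.

23.5%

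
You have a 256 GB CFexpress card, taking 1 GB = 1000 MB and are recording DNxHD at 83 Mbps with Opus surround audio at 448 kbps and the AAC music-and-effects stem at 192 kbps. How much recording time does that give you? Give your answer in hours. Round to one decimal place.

Audio total: 448 + 192 = 640 kbps = 0.640 Mbps.
Total bitrate: 83 + 0.640 = 83.640 Mbps.
Capacity: 256 GB = 2,048,000 Mb.
Recording time: 2,048,000 / 83.640 = 24,486 s ≈ 6.80 hours.

6.8 hours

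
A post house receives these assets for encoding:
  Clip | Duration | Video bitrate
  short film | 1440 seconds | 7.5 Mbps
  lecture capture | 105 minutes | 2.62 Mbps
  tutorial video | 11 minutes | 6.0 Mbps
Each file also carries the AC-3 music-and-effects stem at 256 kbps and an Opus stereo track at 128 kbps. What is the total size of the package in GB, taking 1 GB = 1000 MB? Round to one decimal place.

4.3 GB

Audio total: 256 + 128 = 384 kbps = 0.384 Mbps.
short film: 7.884 Mbps × 1440 s = 11353.0 Mb
lecture capture: 3.004 Mbps × 6300 s = 18925.2 Mb
tutorial video: 6.384 Mbps × 660 s = 4213.4 Mb
Total: 34491.6 Mb = 4311.4 MB.
= 4.311 GB.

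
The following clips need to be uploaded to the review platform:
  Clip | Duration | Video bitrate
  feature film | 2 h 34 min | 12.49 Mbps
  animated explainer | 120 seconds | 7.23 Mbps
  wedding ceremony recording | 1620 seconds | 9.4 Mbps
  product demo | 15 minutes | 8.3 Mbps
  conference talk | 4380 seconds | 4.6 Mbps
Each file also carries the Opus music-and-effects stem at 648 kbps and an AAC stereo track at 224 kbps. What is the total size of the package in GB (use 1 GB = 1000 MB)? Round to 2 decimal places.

21.66 GB

Audio total: 648 + 224 = 872 kbps = 0.872 Mbps.
feature film: 13.362 Mbps × 9240 s = 123464.9 Mb
animated explainer: 8.102 Mbps × 120 s = 972.2 Mb
wedding ceremony recording: 10.272 Mbps × 1620 s = 16640.6 Mb
product demo: 9.172 Mbps × 900 s = 8254.8 Mb
conference talk: 5.472 Mbps × 4380 s = 23967.4 Mb
Total: 173299.9 Mb = 21662.5 MB.
= 21.66 GB.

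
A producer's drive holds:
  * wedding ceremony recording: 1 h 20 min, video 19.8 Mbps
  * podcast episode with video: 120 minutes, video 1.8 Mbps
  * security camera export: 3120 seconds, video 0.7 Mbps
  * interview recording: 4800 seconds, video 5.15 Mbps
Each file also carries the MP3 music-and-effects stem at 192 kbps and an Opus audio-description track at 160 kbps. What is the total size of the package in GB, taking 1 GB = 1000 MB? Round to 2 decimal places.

Audio total: 192 + 160 = 352 kbps = 0.352 Mbps.
wedding ceremony recording: 20.152 Mbps × 4800 s = 96729.6 Mb
podcast episode with video: 2.152 Mbps × 7200 s = 15494.4 Mb
security camera export: 1.052 Mbps × 3120 s = 3282.2 Mb
interview recording: 5.502 Mbps × 4800 s = 26409.6 Mb
Total: 141915.8 Mb = 17739.5 MB.
= 17.74 GB.

17.74 GB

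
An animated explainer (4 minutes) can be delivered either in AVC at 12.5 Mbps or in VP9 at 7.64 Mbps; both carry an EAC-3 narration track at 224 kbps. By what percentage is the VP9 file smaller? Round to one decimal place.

4 min = 240 s
Audio: 224 kbps = 0.224 Mbps.
AVC: 12.724 Mbps × 240 s = 3053.8 Mb = 381.720 MB.
VP9: 7.864 Mbps × 240 s = 1887.4 Mb = 235.920 MB.
Reduction: (1 − 235.920/381.720) × 100 = 38.20%.

38.2%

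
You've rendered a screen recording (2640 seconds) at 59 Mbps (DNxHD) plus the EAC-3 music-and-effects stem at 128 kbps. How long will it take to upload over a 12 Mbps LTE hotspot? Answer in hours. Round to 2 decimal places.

Audio: 128 kbps = 0.128 Mbps.
Total bitrate: 59.128 Mbps.
File: 59.128 Mbps × 2640 s = 156097.9 Mb.
At 12 Mbps: 156097.9 / 12 = 13008.2 s ≈ 3.61 hours.

3.61 hours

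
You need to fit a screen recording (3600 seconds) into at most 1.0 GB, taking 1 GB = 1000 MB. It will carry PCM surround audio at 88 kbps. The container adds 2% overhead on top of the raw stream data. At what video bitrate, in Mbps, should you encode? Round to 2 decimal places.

Budget: 1.0 GB = 8000.0 Mb.
Stream payload after overhead: 8000.0 / 1.02 = 7843.1 Mb.
Total bitrate budget: 7843.1 Mb / 3600 s = 2.179 Mbps.
Audio: 88 kbps = 0.088 Mbps.
Video: 2.179 − 0.088 = 2.091 Mbps.

2.09 Mbps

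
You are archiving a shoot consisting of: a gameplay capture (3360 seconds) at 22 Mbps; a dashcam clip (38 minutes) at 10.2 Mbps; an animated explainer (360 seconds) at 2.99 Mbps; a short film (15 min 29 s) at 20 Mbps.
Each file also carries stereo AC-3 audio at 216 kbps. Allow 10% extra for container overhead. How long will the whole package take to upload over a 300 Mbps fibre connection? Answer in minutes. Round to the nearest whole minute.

7 minutes

Audio: 216 kbps = 0.216 Mbps.
gameplay capture: 22.216 Mbps × 3360 s × 1.10 = 82110.3 Mb
dashcam clip: 10.416 Mbps × 2280 s × 1.10 = 26123.3 Mb
animated explainer: 3.206 Mbps × 360 s × 1.10 = 1269.6 Mb
short film: 20.216 Mbps × 929 s × 1.10 = 20658.7 Mb
Total: 130162.0 Mb = 16270.2 MB.
At 300 Mbps: 130162.0 / 300 = 434 s ≈ 7.23 minutes.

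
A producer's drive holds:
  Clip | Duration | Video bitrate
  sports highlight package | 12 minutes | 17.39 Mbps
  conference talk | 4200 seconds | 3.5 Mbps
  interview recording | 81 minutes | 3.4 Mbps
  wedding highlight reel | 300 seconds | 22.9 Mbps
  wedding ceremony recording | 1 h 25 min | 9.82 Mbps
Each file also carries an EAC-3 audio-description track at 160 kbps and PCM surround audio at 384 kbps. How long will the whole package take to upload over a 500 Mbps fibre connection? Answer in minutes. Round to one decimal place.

3.6 minutes

Audio total: 160 + 384 = 544 kbps = 0.544 Mbps.
sports highlight package: 17.934 Mbps × 720 s = 12912.5 Mb
conference talk: 4.044 Mbps × 4200 s = 16984.8 Mb
interview recording: 3.944 Mbps × 4860 s = 19167.8 Mb
wedding highlight reel: 23.444 Mbps × 300 s = 7033.2 Mb
wedding ceremony recording: 10.364 Mbps × 5100 s = 52856.4 Mb
Total: 108954.7 Mb = 13619.3 MB.
At 500 Mbps: 108954.7 / 500 = 218 s ≈ 3.63 minutes.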